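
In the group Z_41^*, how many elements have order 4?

2

φ(41) = 41 − 1 = 40 = 2^3 · 5.
In a cyclic group of order 40, there are φ(d) elements of order d for each divisor d of 40, and zero for non-divisors.
4 = 2^2 divides 40, and φ(4) = 2.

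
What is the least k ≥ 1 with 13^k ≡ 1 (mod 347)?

173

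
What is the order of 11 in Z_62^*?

Since 11 ∈ (Z/62Z)^×, its order divides φ(62) = φ(2)·φ(31) = 1·30 = 30 = 2 · 3 · 5.
Divisors of 30: 1, 2, 3, 5, 6, 10, 15, 30.
Evaluate successive powers at the divisors of 30:
11^1 ≡ 11
11^2 ≡ 59
11^3 ≡ 29
11^5 ≡ 37
11^6 ≡ 35
11^10 ≡ 5
11^15 ≡ 61
11^30 ≡ 1
Hence ord(11) = 30.

30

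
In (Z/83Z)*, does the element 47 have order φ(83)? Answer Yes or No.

Yes

φ(83) = 83 − 1 = 82 = 2 · 41.
An element g generates (Z/83Z)^× iff g^(82/q) ≢ 1 (mod 83) for each prime q ∈ {2, 41}.
47^41 ≡ 82 (mod 83)  [q = 2: ≢ 1 ✓]
47^2 ≡ 51 (mod 83)  [q = 41: ≢ 1 ✓]
None equal 1, so ord_83(47) = 82: 47 is a primitive root.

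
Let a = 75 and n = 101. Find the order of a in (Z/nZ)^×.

ord(75) | φ(101) = 101 − 1 = 100 = 2^2 · 5^2.
Divisors of 100: 1, 2, 4, 5, 10, 20, 25, 50, 100.
Compute 75^d (mod 101) for the divisors d until we hit 1:
75^1 ≡ 75 (mod 101)
75^2 ≡ 70 (mod 101)
75^4 ≡ 52 (mod 101)
75^5 ≡ 62 (mod 101)
75^10 ≡ 6 (mod 101)
75^20 ≡ 36 (mod 101)
75^25 ≡ 10 (mod 101)
75^50 ≡ 100 (mod 101)
75^100 ≡ 1 (mod 101) ✓
So ord_101(75) = 100.

100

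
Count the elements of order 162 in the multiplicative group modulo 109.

0

φ(109) = 109 − 1 = 108 = 2^2 · 3^3.
Since (Z/109Z)^× is cyclic of order 108, the number of elements of order d is φ(d) when d | 108 and 0 otherwise.
Since 162 ∤ 108, the count is 0.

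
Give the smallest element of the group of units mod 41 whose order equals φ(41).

φ(41) = 41 − 1 = 40 = 2^3 · 5.
Test candidates g = 2, 3, … against the prime factors q ∈ {2, 5} of φ(41): g is a generator iff g^(40/q) ≢ 1 for every such q.
g = 2: 2^20 ≡ 1 — hits 1, so not a primitive root.
g = 3: 3^20 ≡ 40; 3^8 ≡ 1 — hits 1, so not a primitive root.
g = 4: 4^20 ≡ 1 — hits 1, so not a primitive root.
g = 5: 5^20 ≡ 1 — hits 1, so not a primitive root.
g = 6: 6^20 ≡ 40; 6^8 ≡ 10 — none is 1, so 6 is a primitive root.
So 6 is the smallest generator of (Z/41Z)^×.

6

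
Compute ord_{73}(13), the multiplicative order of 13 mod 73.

72

By Lagrange's theorem, ord_73(13) divides φ(73) = 73 − 1 = 72 = 2^3 · 3^2.
Divisors of 72: 1, 2, 3, 4, 6, 8, 9, 12, 18, 24, 36, 72.
Compute 13^d (mod 73) for the divisors d until we hit 1:
13^1 ≡ 13
13^2 ≡ 23
13^3 ≡ 7
13^4 ≡ 18
13^6 ≡ 49
13^8 ≡ 32
13^9 ≡ 51
13^12 ≡ 65
13^18 ≡ 46
13^24 ≡ 64
13^36 ≡ 72
13^72 ≡ 1
The smallest such exponent is 72, so the order of 13 is 72.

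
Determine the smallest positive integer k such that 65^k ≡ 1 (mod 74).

18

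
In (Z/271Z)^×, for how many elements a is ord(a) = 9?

φ(271) = 271 − 1 = 270 = 2 · 3^3 · 5.
Since (Z/271Z)^× is cyclic of order 270, the number of elements of order d is φ(d) when d | 270 and 0 otherwise.
9 = 3^2 divides 270, and φ(9) = 6.

6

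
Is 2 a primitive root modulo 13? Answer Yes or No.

φ(13) = 13 − 1 = 12 = 2^2 · 3.
It suffices to check that the order of 2 is not a proper divisor of 12: compute 2^(12/q) for q ∈ {2, 3}.
2^6 ≡ 12 (mod 13)  [q = 2: ≢ 1 ✓]
2^4 ≡ 3 (mod 13)  [q = 3: ≢ 1 ✓]
Every test exponent gives a nontrivial residue, hence 2 generates the full group.

Yes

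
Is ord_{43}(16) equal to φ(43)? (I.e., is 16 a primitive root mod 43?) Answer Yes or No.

No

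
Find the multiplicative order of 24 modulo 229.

228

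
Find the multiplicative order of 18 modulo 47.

23

Since 18 ∈ (Z/47Z)^×, its order divides φ(47) = 47 − 1 = 46 = 2 · 23.
Divisors of 46: 1, 2, 23, 46.
Evaluate successive powers at the divisors of 46:
18^1 ≡ 18
18^2 ≡ 42
18^23 ≡ 1
The smallest such exponent is 23, so the order of 18 is 23.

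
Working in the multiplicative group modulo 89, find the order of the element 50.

The order of 50 must divide φ(89) = 89 − 1 = 88 = 2^3 · 11.
Divisors of 88: 1, 2, 4, 8, 11, 22, 44, 88.
Test each divisor d:
50^1 ≡ 50 (mod 89)
50^2 ≡ 8 (mod 89)
50^4 ≡ 64 (mod 89)
50^8 ≡ 2 (mod 89)
50^11 ≡ 88 (mod 89)
50^22 ≡ 1 (mod 89) ✓
Hence ord(50) = 22.

22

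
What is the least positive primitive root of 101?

2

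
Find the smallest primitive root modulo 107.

2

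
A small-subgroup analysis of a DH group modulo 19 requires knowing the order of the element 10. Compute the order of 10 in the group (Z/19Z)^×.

18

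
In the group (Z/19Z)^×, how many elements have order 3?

2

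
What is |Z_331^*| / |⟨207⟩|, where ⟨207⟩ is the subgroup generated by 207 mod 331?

33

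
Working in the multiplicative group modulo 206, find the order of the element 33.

51

By Lagrange's theorem, ord_206(33) divides φ(206) = φ(2)·φ(103) = 1·102 = 102 = 2 · 3 · 17.
Divisors of 102: 1, 2, 3, 6, 17, 34, 51, 102.
Test each divisor d:
33^1 ≡ 33 (mod 206)
33^2 ≡ 59 (mod 206)
33^3 ≡ 93 (mod 206)
33^6 ≡ 203 (mod 206)
33^17 ≡ 149 (mod 206)
33^34 ≡ 159 (mod 206)
33^51 ≡ 1 (mod 206) ✓
The smallest such exponent is 51, so the order of 33 is 51.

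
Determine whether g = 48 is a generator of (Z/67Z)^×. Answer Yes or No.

Yes

φ(67) = 67 − 1 = 66 = 2 · 3 · 11.
An element g generates (Z/67Z)^× iff g^(66/q) ≢ 1 (mod 67) for each prime q ∈ {2, 3, 11}.
48^33 ≡ 66 (mod 67)  [q = 2: ≢ 1 ✓]
48^22 ≡ 37 (mod 67)  [q = 3: ≢ 1 ✓]
48^6 ≡ 22 (mod 67)  [q = 11: ≢ 1 ✓]
All checks pass, so 48 has order 66 and is a primitive root modulo 67.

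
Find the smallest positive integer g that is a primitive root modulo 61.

2

φ(61) = 61 − 1 = 60 = 2^2 · 3 · 5.
Test candidates g = 2, 3, … against the prime factors q ∈ {2, 3, 5} of φ(61): g is a generator iff g^(60/q) ≢ 1 for every such q.
g = 2: 2^30 ≡ 60; 2^20 ≡ 47; 2^12 ≡ 9 — none is 1, so 2 is a primitive root.
Hence the least primitive root of 61 is 2.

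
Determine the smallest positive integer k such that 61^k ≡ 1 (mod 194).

The order of 61 must divide φ(194) = φ(2)·φ(97) = 1·96 = 96 = 2^5 · 3.
Divisors of 96: 1, 2, 3, 4, 6, 8, 12, 16, 24, 32, 48, 96.
Check 61^d mod 194 for each divisor in increasing order:
61^1 ≡ 61
61^2 ≡ 35
61^3 ≡ 1
Hence ord(61) = 3.

3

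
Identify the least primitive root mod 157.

φ(157) = 157 − 1 = 156 = 2^2 · 3 · 13.
g is a primitive root iff g^(156/q) ≢ 1 (mod 157) for each prime q ∈ {2, 3, 13}.
g = 2: 2^78 ≡ 156; 2^52 ≡ 1 — hits 1, so not a primitive root.
g = 3: 3^78 ≡ 1 — hits 1, so not a primitive root.
g = 4: 4^78 ≡ 1 — hits 1, so not a primitive root.
g = 5: 5^78 ≡ 156; 5^52 ≡ 12; 5^12 ≡ 130 — none is 1, so 5 is a primitive root.
So 5 is the smallest generator of (Z/157Z)^×.

5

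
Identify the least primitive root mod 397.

5

φ(397) = 397 − 1 = 396 = 2^2 · 3^2 · 11.
Test candidates g = 2, 3, … against the prime factors q ∈ {2, 3, 11} of φ(397): g is a generator iff g^(396/q) ≢ 1 for every such q.
g = 2: 2^198 ≡ 396; 2^132 ≡ 1 — hits 1, so not a primitive root.
g = 3: 3^198 ≡ 1 — hits 1, so not a primitive root.
g = 4: 4^198 ≡ 1 — hits 1, so not a primitive root.
g = 5: 5^198 ≡ 396; 5^132 ≡ 362; 5^36 ≡ 290 — none is 1, so 5 is a primitive root.
The smallest primitive root modulo 397 is 5.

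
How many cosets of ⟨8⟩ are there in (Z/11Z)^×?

By Lagrange's theorem, ord_11(8) divides φ(11) = 11 − 1 = 10 = 2 · 5.
Divisors of 10: 1, 2, 5, 10.
Check 8^d mod 11 for each divisor in increasing order:
8^1 ≡ 8
8^2 ≡ 9
8^5 ≡ 10
8^10 ≡ 1
So ord_11(8) = 10, hence |⟨8⟩| = 10.
The index is φ(11) / ord(8) = 10 / 10 = 1.

1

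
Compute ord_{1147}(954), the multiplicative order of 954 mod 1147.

By Lagrange's theorem, ord_1147(954) divides φ(1147) = φ(31·37) = (31−1)·(37−1) = 30·36 = 1080 = 2^3 · 3^3 · 5.
Divisors of 1080: 1, 2, 3, 4, 5, 6, 8, 9, 10, 12, 15, 18, 20, 24, 27, 30, 36, 40, 45, 54, 60, 72, 90, 108, 120, 135, 180, 216, 270, 360, 540, 1080.
Check 954^d mod 1147 for each divisor in increasing order:
954^1 ≡ 954 (mod 1147)
954^2 ≡ 545 (mod 1147)
954^3 ≡ 339 (mod 1147)
954^4 ≡ 1099 (mod 1147)
954^5 ≡ 88 (mod 1147)
954^6 ≡ 221 (mod 1147)
954^8 ≡ 10 (mod 1147)
954^9 ≡ 364 (mod 1147)
954^10 ≡ 862 (mod 1147)
954^12 ≡ 667 (mod 1147)
954^15 ≡ 154 (mod 1147)
954^18 ≡ 591 (mod 1147)
954^20 ≡ 935 (mod 1147)
954^24 ≡ 1000 (mod 1147)
954^27 ≡ 635 (mod 1147)
954^30 ≡ 776 (mod 1147)
954^36 ≡ 593 (mod 1147)
954^40 ≡ 211 (mod 1147)
954^45 ≡ 216 (mod 1147)
954^54 ≡ 628 (mod 1147)
954^60 ≡ 1 (mod 1147) ✓
Therefore the multiplicative order of 954 modulo 1147 is 60.

60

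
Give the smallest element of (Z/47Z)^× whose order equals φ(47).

5

φ(47) = 47 − 1 = 46 = 2 · 23.
Test candidates g = 2, 3, … against the prime factors q ∈ {2, 23} of φ(47): g is a generator iff g^(46/q) ≢ 1 for every such q.
g = 2: 2^23 ≡ 1 — hits 1, so not a primitive root.
g = 3: 3^23 ≡ 1 — hits 1, so not a primitive root.
g = 4: 4^23 ≡ 1 — hits 1, so not a primitive root.
g = 5: 5^23 ≡ 46; 5^2 ≡ 25 — none is 1, so 5 is a primitive root.
The smallest primitive root modulo 47 is 5.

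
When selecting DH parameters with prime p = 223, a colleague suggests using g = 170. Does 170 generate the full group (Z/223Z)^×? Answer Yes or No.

Yes

φ(223) = 223 − 1 = 222 = 2 · 3 · 37.
170 is a primitive root mod 223 iff 170^(φ(223)/q) ≢ 1 for every prime q | φ(223), i.e. q ∈ {2, 3, 37}.
170^111 ≡ 222 (mod 223)  [q = 2: ≢ 1 ✓]
170^74 ≡ 39 (mod 223)  [q = 3: ≢ 1 ✓]
170^6 ≡ 210 (mod 223)  [q = 37: ≢ 1 ✓]
Every test exponent gives a nontrivial residue, hence 170 generates the full group.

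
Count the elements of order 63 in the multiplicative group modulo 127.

φ(127) = 127 − 1 = 126 = 2 · 3^2 · 7.
In a cyclic group of order 126, there are φ(d) elements of order d for each divisor d of 126, and zero for non-divisors.
63 = 3^2 · 7 divides 126, and φ(63) = 36.

36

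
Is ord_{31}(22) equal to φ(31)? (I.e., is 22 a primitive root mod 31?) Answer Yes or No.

φ(31) = 31 − 1 = 30 = 2 · 3 · 5.
Test 22^(30/q) mod 31 for each prime factor q of 30:
22^15 ≡ 30 (mod 31)  [q = 2: ≢ 1 ✓]
22^10 ≡ 5 (mod 31)  [q = 3: ≢ 1 ✓]
22^6 ≡ 8 (mod 31)  [q = 5: ≢ 1 ✓]
None equal 1, so ord_31(22) = 30: 22 is a primitive root.

Yes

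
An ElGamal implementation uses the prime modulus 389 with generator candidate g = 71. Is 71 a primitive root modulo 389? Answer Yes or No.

φ(389) = 389 − 1 = 388 = 2^2 · 97.
An element g generates (Z/389Z)^× iff g^(388/q) ≢ 1 (mod 389) for each prime q ∈ {2, 97}.
71^194 ≡ 388 (mod 389)  [q = 2: ≢ 1 ✓]
71^4 ≡ 256 (mod 389)  [q = 97: ≢ 1 ✓]
None equal 1, so ord_389(71) = 388: 71 is a primitive root.

Yes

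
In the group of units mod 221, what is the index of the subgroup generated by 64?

48

The order of 64 must divide φ(221) = φ(13·17) = (13−1)·(17−1) = 12·16 = 192 = 2^6 · 3.
Divisors of 192: 1, 2, 3, 4, 6, 8, 12, 16, 24, 32, 48, 64, 96, 192.
Test each divisor d:
64^1 ≡ 64
64^2 ≡ 118
64^3 ≡ 38
64^4 ≡ 1
Thus |⟨64⟩| = ord(64) = 4.
Index = |(Z/221Z)^×| / |⟨64⟩| = 192 / 4 = 48.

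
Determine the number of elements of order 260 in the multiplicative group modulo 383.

φ(383) = 383 − 1 = 382 = 2 · 191.
In a cyclic group of order 382, there are φ(d) elements of order d for each divisor d of 382, and zero for non-divisors.
Since 260 ∤ 382, the count is 0.

0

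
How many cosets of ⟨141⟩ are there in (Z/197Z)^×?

By Lagrange's theorem, ord_197(141) divides φ(197) = 197 − 1 = 196 = 2^2 · 7^2.
Divisors of 196: 1, 2, 4, 7, 14, 28, 49, 98, 196.
Test each divisor d:
141^1 ≡ 141 (mod 197)
141^2 ≡ 181 (mod 197)
141^4 ≡ 59 (mod 197)
141^7 ≡ 68 (mod 197)
141^14 ≡ 93 (mod 197)
141^28 ≡ 178 (mod 197)
141^49 ≡ 14 (mod 197)
141^98 ≡ 196 (mod 197)
141^196 ≡ 1 (mod 197) ✓
Thus |⟨141⟩| = ord(141) = 196.
[(Z/197Z)^× : ⟨141⟩] = 196/196 = 1.

1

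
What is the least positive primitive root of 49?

φ(49) = φ(7^2) = 7·(7−1) = 42 = 2 · 3 · 7.
g is a primitive root iff g^(42/q) ≢ 1 (mod 49) for each prime q ∈ {2, 3, 7}.
g = 2: 2^21 ≡ 1 — hits 1, so not a primitive root.
g = 3: 3^21 ≡ 48; 3^14 ≡ 30; 3^6 ≡ 43 — none is 1, so 3 is a primitive root.
So 3 is the smallest generator of (Z/49Z)^×.

3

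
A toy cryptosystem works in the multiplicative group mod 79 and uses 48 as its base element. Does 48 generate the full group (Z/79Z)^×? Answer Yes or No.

Yes

φ(79) = 79 − 1 = 78 = 2 · 3 · 13.
Test 48^(78/q) mod 79 for each prime factor q of 78:
48^39 ≡ 78 (mod 79)  [q = 2: ≢ 1 ✓]
48^26 ≡ 55 (mod 79)  [q = 3: ≢ 1 ✓]
48^6 ≡ 64 (mod 79)  [q = 13: ≢ 1 ✓]
All checks pass, so 48 has order 78 and is a primitive root modulo 79.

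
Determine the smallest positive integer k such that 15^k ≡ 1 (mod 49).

The order of 15 must divide φ(49) = φ(7^2) = 7·(7−1) = 42 = 2 · 3 · 7.
Divisors of 42: 1, 2, 3, 6, 7, 14, 21, 42.
Evaluate successive powers at the divisors of 42:
15^1 ≡ 15 (mod 49)
15^2 ≡ 29 (mod 49)
15^3 ≡ 43 (mod 49)
15^6 ≡ 36 (mod 49)
15^7 ≡ 1 (mod 49) ✓
The smallest such exponent is 7, so the order of 15 is 7.

7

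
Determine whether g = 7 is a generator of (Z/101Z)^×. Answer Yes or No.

φ(101) = 101 − 1 = 100 = 2^2 · 5^2.
7 is a primitive root mod 101 iff 7^(φ(101)/q) ≢ 1 for every prime q | φ(101), i.e. q ∈ {2, 5}.
7^50 ≡ 100 (mod 101)  [q = 2: ≢ 1 ✓]
7^20 ≡ 84 (mod 101)  [q = 5: ≢ 1 ✓]
None equal 1, so ord_101(7) = 100: 7 is a primitive root.

Yes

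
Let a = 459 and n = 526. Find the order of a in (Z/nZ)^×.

131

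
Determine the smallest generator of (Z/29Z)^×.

2

φ(29) = 29 − 1 = 28 = 2^2 · 7.
g is a primitive root iff g^(28/q) ≢ 1 (mod 29) for each prime q ∈ {2, 7}.
g = 2: 2^14 ≡ 28; 2^4 ≡ 16 — none is 1, so 2 is a primitive root.
The smallest primitive root modulo 29 is 2.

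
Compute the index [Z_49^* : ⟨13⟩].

3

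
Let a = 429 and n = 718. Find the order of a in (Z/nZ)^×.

ord(429) | φ(718) = φ(2)·φ(359) = 1·358 = 358 = 2 · 179.
Divisors of 358: 1, 2, 179, 358.
Evaluate successive powers at the divisors of 358:
429^1 ≡ 429 (mod 718)
429^2 ≡ 233 (mod 718)
429^179 ≡ 717 (mod 718)
429^358 ≡ 1 (mod 718) ✓
Therefore the multiplicative order of 429 modulo 718 is 358.

358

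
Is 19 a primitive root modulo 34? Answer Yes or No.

No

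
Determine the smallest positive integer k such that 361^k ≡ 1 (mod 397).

Since 361 ∈ (Z/397Z)^×, its order divides φ(397) = 397 − 1 = 396 = 2^2 · 3^2 · 11.
Divisors of 396: 1, 2, 3, 4, 6, 9, 11, 12, 18, 22, 33, 36, 44, 66, 99, 132, 198, 396.
Compute 361^d (mod 397) for the divisors d until we hit 1:
361^1 ≡ 361 (mod 397)
361^2 ≡ 105 (mod 397)
361^3 ≡ 190 (mod 397)
361^4 ≡ 306 (mod 397)
361^6 ≡ 370 (mod 397)
361^9 ≡ 31 (mod 397)
361^11 ≡ 79 (mod 397)
361^12 ≡ 332 (mod 397)
361^18 ≡ 167 (mod 397)
361^22 ≡ 286 (mod 397)
361^33 ≡ 362 (mod 397)
361^36 ≡ 99 (mod 397)
361^44 ≡ 14 (mod 397)
361^66 ≡ 34 (mod 397)
361^99 ≡ 1 (mod 397) ✓
So ord_397(361) = 99.

99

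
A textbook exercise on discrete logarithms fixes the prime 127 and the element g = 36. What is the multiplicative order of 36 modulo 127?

ord(36) | φ(127) = 127 − 1 = 126 = 2 · 3^2 · 7.
Divisors of 126: 1, 2, 3, 6, 7, 9, 14, 18, 21, 42, 63, 126.
Check 36^d mod 127 for each divisor in increasing order:
36^1 ≡ 36
36^2 ≡ 26
36^3 ≡ 47
36^6 ≡ 50
36^7 ≡ 22
36^9 ≡ 64
36^14 ≡ 103
36^18 ≡ 32
36^21 ≡ 107
36^42 ≡ 19
36^63 ≡ 1
The smallest such exponent is 63, so the order of 36 is 63.

63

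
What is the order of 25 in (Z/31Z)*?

3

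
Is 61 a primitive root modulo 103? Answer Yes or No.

φ(103) = 103 − 1 = 102 = 2 · 3 · 17.
Test 61^(102/q) mod 103 for each prime factor q of 102:
61^51 ≡ 1 (mod 103)  [q = 2: ≡ 1 ✗]
61^34 ≡ 1 (mod 103)  [q = 3: ≡ 1 ✗]
61^6 ≡ 34 (mod 103)  [q = 17: ≢ 1 ✓]
Since 61^51 ≡ 1, the order of 61 divides 51 < 102, so 61 is not a primitive root.

No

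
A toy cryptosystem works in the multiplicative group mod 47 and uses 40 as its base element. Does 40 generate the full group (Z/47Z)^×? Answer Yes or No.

φ(47) = 47 − 1 = 46 = 2 · 23.
It suffices to check that the order of 40 is not a proper divisor of 46: compute 40^(46/q) for q ∈ {2, 23}.
40^23 ≡ 46 (mod 47)  [q = 2: ≢ 1 ✓]
40^2 ≡ 2 (mod 47)  [q = 23: ≢ 1 ✓]
None equal 1, so ord_47(40) = 46: 40 is a primitive root.

Yes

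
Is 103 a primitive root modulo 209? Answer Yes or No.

No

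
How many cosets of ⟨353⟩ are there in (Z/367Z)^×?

ord(353) | φ(367) = 367 − 1 = 366 = 2 · 3 · 61.
Divisors of 366: 1, 2, 3, 6, 61, 122, 183, 366.
Compute 353^d (mod 367) for the divisors d until we hit 1:
353^1 ≡ 353
353^2 ≡ 196
353^3 ≡ 192
353^6 ≡ 164
353^61 ≡ 284
353^122 ≡ 283
353^183 ≡ 366
353^366 ≡ 1
Thus |⟨353⟩| = ord(353) = 366.
Index = |(Z/367Z)^×| / |⟨353⟩| = 366 / 366 = 1.

1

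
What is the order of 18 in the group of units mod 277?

276

By Lagrange's theorem, ord_277(18) divides φ(277) = 277 − 1 = 276 = 2^2 · 3 · 23.
Divisors of 276: 1, 2, 3, 4, 6, 12, 23, 46, 69, 92, 138, 276.
Compute 18^d (mod 277) for the divisors d until we hit 1:
18^1 ≡ 18
18^2 ≡ 47
18^3 ≡ 15
18^4 ≡ 270
18^6 ≡ 225
18^12 ≡ 211
18^23 ≡ 242
18^46 ≡ 117
18^69 ≡ 60
18^92 ≡ 116
18^138 ≡ 276
18^276 ≡ 1
Therefore the multiplicative order of 18 modulo 277 is 276.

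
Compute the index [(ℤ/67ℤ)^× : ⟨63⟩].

1

ord(63) | φ(67) = 67 − 1 = 66 = 2 · 3 · 11.
Divisors of 66: 1, 2, 3, 6, 11, 22, 33, 66.
Check 63^d mod 67 for each divisor in increasing order:
63^1 ≡ 63 (mod 67)
63^2 ≡ 16 (mod 67)
63^3 ≡ 3 (mod 67)
63^6 ≡ 9 (mod 67)
63^11 ≡ 30 (mod 67)
63^22 ≡ 29 (mod 67)
63^33 ≡ 66 (mod 67)
63^66 ≡ 1 (mod 67) ✓
So ord_67(63) = 66, hence |⟨63⟩| = 66.
Index = |(Z/67Z)^×| / |⟨63⟩| = 66 / 66 = 1.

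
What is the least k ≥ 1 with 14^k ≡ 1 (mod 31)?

By Lagrange's theorem, ord_31(14) divides φ(31) = 31 − 1 = 30 = 2 · 3 · 5.
Divisors of 30: 1, 2, 3, 5, 6, 10, 15, 30.
Evaluate successive powers at the divisors of 30:
14^1 ≡ 14 (mod 31)
14^2 ≡ 10 (mod 31)
14^3 ≡ 16 (mod 31)
14^5 ≡ 5 (mod 31)
14^6 ≡ 8 (mod 31)
14^10 ≡ 25 (mod 31)
14^15 ≡ 1 (mod 31) ✓
Hence ord(14) = 15.

15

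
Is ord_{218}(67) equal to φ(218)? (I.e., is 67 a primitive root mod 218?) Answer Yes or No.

φ(218) = φ(2)·φ(109) = 1·108 = 108 = 2^2 · 3^3.
It suffices to check that the order of 67 is not a proper divisor of 108: compute 67^(108/q) for q ∈ {2, 3}.
67^54 ≡ 217 (mod 218)  [q = 2: ≢ 1 ✓]
67^36 ≡ 45 (mod 218)  [q = 3: ≢ 1 ✓]
All checks pass, so 67 has order 108 and is a primitive root modulo 218.

Yes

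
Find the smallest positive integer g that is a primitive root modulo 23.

φ(23) = 23 − 1 = 22 = 2 · 11.
Test candidates g = 2, 3, … against the prime factors q ∈ {2, 11} of φ(23): g is a generator iff g^(22/q) ≢ 1 for every such q.
g = 2: 2^11 ≡ 1 — hits 1, so not a primitive root.
g = 3: 3^11 ≡ 1 — hits 1, so not a primitive root.
g = 4: 4^11 ≡ 1 — hits 1, so not a primitive root.
g = 5: 5^11 ≡ 22; 5^2 ≡ 2 — none is 1, so 5 is a primitive root.
Hence the least primitive root of 23 is 5.

5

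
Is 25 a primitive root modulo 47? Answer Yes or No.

φ(47) = 47 − 1 = 46 = 2 · 23.
25 is a primitive root mod 47 iff 25^(φ(47)/q) ≢ 1 for every prime q | φ(47), i.e. q ∈ {2, 23}.
25^23 ≡ 1 (mod 47)  [q = 2: ≡ 1 ✗]
25^2 ≡ 14 (mod 47)  [q = 23: ≢ 1 ✓]
Since 25^23 ≡ 1, the order of 25 divides 23 < 46, so 25 is not a primitive root.

No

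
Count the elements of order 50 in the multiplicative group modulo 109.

0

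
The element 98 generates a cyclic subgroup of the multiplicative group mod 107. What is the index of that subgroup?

ord(98) | φ(107) = 107 − 1 = 106 = 2 · 53.
Divisors of 106: 1, 2, 53, 106.
Compute 98^d (mod 107) for the divisors d until we hit 1:
98^1 ≡ 98 (mod 107)
98^2 ≡ 81 (mod 107)
98^53 ≡ 106 (mod 107)
98^106 ≡ 1 (mod 107) ✓
Thus |⟨98⟩| = ord(98) = 106.
Index = |(Z/107Z)^×| / |⟨98⟩| = 106 / 106 = 1.

1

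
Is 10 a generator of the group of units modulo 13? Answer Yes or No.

φ(13) = 13 − 1 = 12 = 2^2 · 3.
An element g generates (Z/13Z)^× iff g^(12/q) ≢ 1 (mod 13) for each prime q ∈ {2, 3}.
10^6 ≡ 1 (mod 13)  [q = 2: ≡ 1 ✗]
10^4 ≡ 3 (mod 13)  [q = 3: ≢ 1 ✓]
The check at q = 2 fails, so 10 generates a proper subgroup.

No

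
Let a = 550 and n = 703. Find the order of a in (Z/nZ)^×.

36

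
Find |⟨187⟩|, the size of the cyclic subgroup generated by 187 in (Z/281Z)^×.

280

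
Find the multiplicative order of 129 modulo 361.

342

ord(129) | φ(361) = φ(19^2) = 19·(19−1) = 342 = 2 · 3^2 · 19.
Divisors of 342: 1, 2, 3, 6, 9, 18, 19, 38, 57, 114, 171, 342.
Compute 129^d (mod 361) for the divisors d until we hit 1:
129^1 ≡ 129 (mod 361)
129^2 ≡ 35 (mod 361)
129^3 ≡ 183 (mod 361)
129^6 ≡ 277 (mod 361)
129^9 ≡ 151 (mod 361)
129^18 ≡ 58 (mod 361)
129^19 ≡ 262 (mod 361)
129^38 ≡ 54 (mod 361)
129^57 ≡ 69 (mod 361)
129^114 ≡ 68 (mod 361)
129^171 ≡ 360 (mod 361)
129^342 ≡ 1 (mod 361) ✓
So ord_361(129) = 342.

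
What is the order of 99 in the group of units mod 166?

By Lagrange's theorem, ord_166(99) divides φ(166) = φ(2)·φ(83) = 1·82 = 82 = 2 · 41.
Divisors of 82: 1, 2, 41, 82.
Test each divisor d:
99^1 ≡ 99 (mod 166)
99^2 ≡ 7 (mod 166)
99^41 ≡ 1 (mod 166) ✓
Hence ord(99) = 41.

41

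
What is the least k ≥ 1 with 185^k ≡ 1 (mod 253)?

5

The order of 185 must divide φ(253) = φ(11·23) = (11−1)·(23−1) = 10·22 = 220 = 2^2 · 5 · 11.
Divisors of 220: 1, 2, 4, 5, 10, 11, 20, 22, 44, 55, 110, 220.
Check 185^d mod 253 for each divisor in increasing order:
185^1 ≡ 185
185^2 ≡ 70
185^4 ≡ 93
185^5 ≡ 1
Hence ord(185) = 5.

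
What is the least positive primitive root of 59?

φ(59) = 59 − 1 = 58 = 2 · 29.
g is a primitive root iff g^(58/q) ≢ 1 (mod 59) for each prime q ∈ {2, 29}.
g = 2: 2^29 ≡ 58; 2^2 ≡ 4 — none is 1, so 2 is a primitive root.
Hence the least primitive root of 59 is 2.

2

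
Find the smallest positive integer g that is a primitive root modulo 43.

φ(43) = 43 − 1 = 42 = 2 · 3 · 7.
Test candidates g = 2, 3, … against the prime factors q ∈ {2, 3, 7} of φ(43): g is a generator iff g^(42/q) ≢ 1 for every such q.
g = 2: 2^21 ≡ 42; 2^14 ≡ 1 — hits 1, so not a primitive root.
g = 3: 3^21 ≡ 42; 3^14 ≡ 36; 3^6 ≡ 41 — none is 1, so 3 is a primitive root.
The smallest primitive root modulo 43 is 3.

3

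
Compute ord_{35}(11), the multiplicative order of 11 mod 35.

3

The order of 11 must divide φ(35) = φ(5·7) = (5−1)·(7−1) = 4·6 = 24 = 2^3 · 3.
Divisors of 24: 1, 2, 3, 4, 6, 8, 12, 24.
Check 11^d mod 35 for each divisor in increasing order:
11^1 ≡ 11 (mod 35)
11^2 ≡ 16 (mod 35)
11^3 ≡ 1 (mod 35) ✓
Hence ord(11) = 3.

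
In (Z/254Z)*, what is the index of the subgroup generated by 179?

By Lagrange's theorem, ord_254(179) divides φ(254) = φ(2)·φ(127) = 1·126 = 126 = 2 · 3^2 · 7.
Divisors of 126: 1, 2, 3, 6, 7, 9, 14, 18, 21, 42, 63, 126.
Test each divisor d:
179^1 ≡ 179 (mod 254)
179^2 ≡ 37 (mod 254)
179^3 ≡ 19 (mod 254)
179^6 ≡ 107 (mod 254)
179^7 ≡ 103 (mod 254)
179^9 ≡ 1 (mod 254) ✓
The order of 179 is 9, so the subgroup it generates has 9 elements.
Index = |(Z/254Z)^×| / |⟨179⟩| = 126 / 9 = 14.

14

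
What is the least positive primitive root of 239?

φ(239) = 239 − 1 = 238 = 2 · 7 · 17.
Test candidates g = 2, 3, … against the prime factors q ∈ {2, 7, 17} of φ(239): g is a generator iff g^(238/q) ≢ 1 for every such q.
g = 2: 2^119 ≡ 1 — hits 1, so not a primitive root.
g = 3: 3^119 ≡ 1 — hits 1, so not a primitive root.
g = 4: 4^119 ≡ 1 — hits 1, so not a primitive root.
g = 5: 5^119 ≡ 1 — hits 1, so not a primitive root.
g = 6: 6^119 ≡ 1 — hits 1, so not a primitive root.
g = 7: 7^119 ≡ 238; 7^34 ≡ 24; 7^14 ≡ 211 — none is 1, so 7 is a primitive root.
Hence the least primitive root of 239 is 7.

7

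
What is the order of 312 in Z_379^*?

Since 312 ∈ (Z/379Z)^×, its order divides φ(379) = 379 − 1 = 378 = 2 · 3^3 · 7.
Divisors of 378: 1, 2, 3, 6, 7, 9, 14, 18, 21, 27, 42, 54, 63, 126, 189, 378.
Check 312^d mod 379 for each divisor in increasing order:
312^1 ≡ 312 (mod 379)
312^2 ≡ 320 (mod 379)
312^3 ≡ 163 (mod 379)
312^6 ≡ 39 (mod 379)
312^7 ≡ 40 (mod 379)
312^9 ≡ 293 (mod 379)
312^14 ≡ 84 (mod 379)
312^18 ≡ 195 (mod 379)
312^21 ≡ 328 (mod 379)
312^27 ≡ 285 (mod 379)
312^42 ≡ 327 (mod 379)
312^54 ≡ 119 (mod 379)
312^63 ≡ 378 (mod 379)
312^126 ≡ 1 (mod 379) ✓
The smallest such exponent is 126, so the order of 312 is 126.

126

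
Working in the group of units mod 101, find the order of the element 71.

25

ord(71) | φ(101) = 101 − 1 = 100 = 2^2 · 5^2.
Divisors of 100: 1, 2, 4, 5, 10, 20, 25, 50, 100.
Check 71^d mod 101 for each divisor in increasing order:
71^1 ≡ 71 (mod 101)
71^2 ≡ 92 (mod 101)
71^4 ≡ 81 (mod 101)
71^5 ≡ 95 (mod 101)
71^10 ≡ 36 (mod 101)
71^20 ≡ 84 (mod 101)
71^25 ≡ 1 (mod 101) ✓
So ord_101(71) = 25.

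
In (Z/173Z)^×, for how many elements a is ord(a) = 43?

42

φ(173) = 173 − 1 = 172 = 2^2 · 43.
Since (Z/173Z)^× is cyclic of order 172, the number of elements of order d is φ(d) when d | 172 and 0 otherwise.
43 | 172, and φ(43) = 43 − 1 = 42.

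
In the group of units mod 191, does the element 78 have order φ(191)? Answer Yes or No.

φ(191) = 191 − 1 = 190 = 2 · 5 · 19.
It suffices to check that the order of 78 is not a proper divisor of 190: compute 78^(190/q) for q ∈ {2, 5, 19}.
78^95 ≡ 1 (mod 191)  [q = 2: ≡ 1 ✗]
78^38 ≡ 184 (mod 191)  [q = 5: ≢ 1 ✓]
78^10 ≡ 69 (mod 191)  [q = 19: ≢ 1 ✓]
The check at q = 2 fails, so 78 generates a proper subgroup.

No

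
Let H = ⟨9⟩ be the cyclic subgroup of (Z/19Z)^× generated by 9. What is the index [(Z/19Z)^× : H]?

2

Since 9 ∈ (Z/19Z)^×, its order divides φ(19) = 19 − 1 = 18 = 2 · 3^2.
Divisors of 18: 1, 2, 3, 6, 9, 18.
Compute 9^d (mod 19) for the divisors d until we hit 1:
9^1 ≡ 9
9^2 ≡ 5
9^3 ≡ 7
9^6 ≡ 11
9^9 ≡ 1
Thus |⟨9⟩| = ord(9) = 9.
Index = |(Z/19Z)^×| / |⟨9⟩| = 18 / 9 = 2.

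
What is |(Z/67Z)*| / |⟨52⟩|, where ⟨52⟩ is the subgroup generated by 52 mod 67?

3

By Lagrange's theorem, ord_67(52) divides φ(67) = 67 − 1 = 66 = 2 · 3 · 11.
Divisors of 66: 1, 2, 3, 6, 11, 22, 33, 66.
Check 52^d mod 67 for each divisor in increasing order:
52^1 ≡ 52
52^2 ≡ 24
52^3 ≡ 42
52^6 ≡ 22
52^11 ≡ 66
52^22 ≡ 1
Thus |⟨52⟩| = ord(52) = 22.
Index = |(Z/67Z)^×| / |⟨52⟩| = 66 / 22 = 3.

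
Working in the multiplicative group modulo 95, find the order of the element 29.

By Lagrange's theorem, ord_95(29) divides φ(95) = φ(5·19) = (5−1)·(19−1) = 4·18 = 72 = 2^3 · 3^2.
Divisors of 72: 1, 2, 3, 4, 6, 8, 9, 12, 18, 24, 36, 72.
Check 29^d mod 95 for each divisor in increasing order:
29^1 ≡ 29 (mod 95)
29^2 ≡ 81 (mod 95)
29^3 ≡ 69 (mod 95)
29^4 ≡ 6 (mod 95)
29^6 ≡ 11 (mod 95)
29^8 ≡ 36 (mod 95)
29^9 ≡ 94 (mod 95)
29^12 ≡ 26 (mod 95)
29^18 ≡ 1 (mod 95) ✓
Therefore the multiplicative order of 29 modulo 95 is 18.

18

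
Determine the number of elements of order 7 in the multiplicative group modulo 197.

6

φ(197) = 197 − 1 = 196 = 2^2 · 7^2.
Since (Z/197Z)^× is cyclic of order 196, the number of elements of order d is φ(d) when d | 196 and 0 otherwise.
7 | 196, and φ(7) = 7 − 1 = 6.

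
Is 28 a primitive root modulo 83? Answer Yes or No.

φ(83) = 83 − 1 = 82 = 2 · 41.
An element g generates (Z/83Z)^× iff g^(82/q) ≢ 1 (mod 83) for each prime q ∈ {2, 41}.
28^41 ≡ 1 (mod 83)  [q = 2: ≡ 1 ✗]
28^2 ≡ 37 (mod 83)  [q = 41: ≢ 1 ✓]
28^41 ≡ 1 shows ord(28) | 41, strictly less than φ(83); not a primitive root.

No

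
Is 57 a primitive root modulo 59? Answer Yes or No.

No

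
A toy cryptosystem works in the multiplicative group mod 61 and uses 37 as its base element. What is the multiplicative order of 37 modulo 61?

20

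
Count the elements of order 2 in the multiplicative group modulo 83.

φ(83) = 83 − 1 = 82 = 2 · 41.
(Z/83Z)^× is cyclic (|G| = 82); a cyclic group of order m has exactly φ(d) elements of each order d | m, and none otherwise.
2 | 82, and φ(2) = 2 − 1 = 1.

1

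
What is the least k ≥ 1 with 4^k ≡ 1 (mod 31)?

5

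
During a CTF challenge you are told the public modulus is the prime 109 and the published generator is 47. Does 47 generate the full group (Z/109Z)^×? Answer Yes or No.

Yes

φ(109) = 109 − 1 = 108 = 2^2 · 3^3.
Test 47^(108/q) mod 109 for each prime factor q of 108:
47^54 ≡ 108 (mod 109)  [q = 2: ≢ 1 ✓]
47^36 ≡ 45 (mod 109)  [q = 3: ≢ 1 ✓]
None equal 1, so ord_109(47) = 108: 47 is a primitive root.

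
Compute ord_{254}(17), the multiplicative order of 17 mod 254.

63

The order of 17 must divide φ(254) = φ(2)·φ(127) = 1·126 = 126 = 2 · 3^2 · 7.
Divisors of 126: 1, 2, 3, 6, 7, 9, 14, 18, 21, 42, 63, 126.
Test each divisor d:
17^1 ≡ 17 (mod 254)
17^2 ≡ 35 (mod 254)
17^3 ≡ 87 (mod 254)
17^6 ≡ 203 (mod 254)
17^7 ≡ 149 (mod 254)
17^9 ≡ 135 (mod 254)
17^14 ≡ 103 (mod 254)
17^18 ≡ 191 (mod 254)
17^21 ≡ 107 (mod 254)
17^42 ≡ 19 (mod 254)
17^63 ≡ 1 (mod 254) ✓
Therefore the multiplicative order of 17 modulo 254 is 63.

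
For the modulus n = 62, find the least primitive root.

3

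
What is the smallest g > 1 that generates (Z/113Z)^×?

3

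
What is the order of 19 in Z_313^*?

26

The order of 19 must divide φ(313) = 313 − 1 = 312 = 2^3 · 3 · 13.
Divisors of 312: 1, 2, 3, 4, 6, 8, 12, 13, 24, 26, 39, 52, 78, 104, 156, 312.
Test each divisor d:
19^1 ≡ 19
19^2 ≡ 48
19^3 ≡ 286
19^4 ≡ 113
19^6 ≡ 103
19^8 ≡ 249
19^12 ≡ 280
19^13 ≡ 312
19^24 ≡ 150
19^26 ≡ 1
Therefore the multiplicative order of 19 modulo 313 is 26.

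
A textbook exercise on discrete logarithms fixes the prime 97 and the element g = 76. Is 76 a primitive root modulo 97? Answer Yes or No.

Yes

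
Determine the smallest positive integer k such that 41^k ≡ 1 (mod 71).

14

Since 41 ∈ (Z/71Z)^×, its order divides φ(71) = 71 − 1 = 70 = 2 · 5 · 7.
Divisors of 70: 1, 2, 5, 7, 10, 14, 35, 70.
Evaluate successive powers at the divisors of 70:
41^1 ≡ 41 (mod 71)
41^2 ≡ 48 (mod 71)
41^5 ≡ 34 (mod 71)
41^7 ≡ 70 (mod 71)
41^10 ≡ 20 (mod 71)
41^14 ≡ 1 (mod 71) ✓
The smallest such exponent is 14, so the order of 41 is 14.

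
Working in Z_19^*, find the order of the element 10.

18

Since 10 ∈ (Z/19Z)^×, its order divides φ(19) = 19 − 1 = 18 = 2 · 3^2.
Divisors of 18: 1, 2, 3, 6, 9, 18.
Compute 10^d (mod 19) for the divisors d until we hit 1:
10^1 ≡ 10 (mod 19)
10^2 ≡ 5 (mod 19)
10^3 ≡ 12 (mod 19)
10^6 ≡ 11 (mod 19)
10^9 ≡ 18 (mod 19)
10^18 ≡ 1 (mod 19) ✓
Hence ord(10) = 18.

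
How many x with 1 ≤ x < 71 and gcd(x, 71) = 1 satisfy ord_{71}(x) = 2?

1

φ(71) = 71 − 1 = 70 = 2 · 5 · 7.
(Z/71Z)^× is cyclic (|G| = 70); a cyclic group of order m has exactly φ(d) elements of each order d | m, and none otherwise.
2 | 70, and φ(2) = 2 − 1 = 1.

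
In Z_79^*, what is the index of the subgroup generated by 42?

2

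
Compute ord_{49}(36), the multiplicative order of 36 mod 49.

7

ord(36) | φ(49) = φ(7^2) = 7·(7−1) = 42 = 2 · 3 · 7.
Divisors of 42: 1, 2, 3, 6, 7, 14, 21, 42.
Test each divisor d:
36^1 ≡ 36
36^2 ≡ 22
36^3 ≡ 8
36^6 ≡ 15
36^7 ≡ 1
Hence ord(36) = 7.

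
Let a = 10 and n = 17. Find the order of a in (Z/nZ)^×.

16

Since 10 ∈ (Z/17Z)^×, its order divides φ(17) = 17 − 1 = 16 = 2^4.
Divisors of 16: 1, 2, 4, 8, 16.
Check 10^d mod 17 for each divisor in increasing order:
10^1 ≡ 10 (mod 17)
10^2 ≡ 15 (mod 17)
10^4 ≡ 4 (mod 17)
10^8 ≡ 16 (mod 17)
10^16 ≡ 1 (mod 17) ✓
So ord_17(10) = 16.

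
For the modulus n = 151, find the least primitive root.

φ(151) = 151 − 1 = 150 = 2 · 3 · 5^2.
g is a primitive root iff g^(150/q) ≢ 1 (mod 151) for each prime q ∈ {2, 3, 5}.
g = 2: 2^75 ≡ 1 — hits 1, so not a primitive root.
g = 3: 3^75 ≡ 150; 3^50 ≡ 1 — hits 1, so not a primitive root.
g = 4: 4^75 ≡ 1 — hits 1, so not a primitive root.
g = 5: 5^75 ≡ 1 — hits 1, so not a primitive root.
g = 6: 6^75 ≡ 150; 6^50 ≡ 32; 6^30 ≡ 59 — none is 1, so 6 is a primitive root.
Hence the least primitive root of 151 is 6.

6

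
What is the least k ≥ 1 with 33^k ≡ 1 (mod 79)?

By Lagrange's theorem, ord_79(33) divides φ(79) = 79 − 1 = 78 = 2 · 3 · 13.
Divisors of 78: 1, 2, 3, 6, 13, 26, 39, 78.
Test each divisor d:
33^1 ≡ 33
33^2 ≡ 62
33^3 ≡ 71
33^6 ≡ 64
33^13 ≡ 78
33^26 ≡ 1
The smallest such exponent is 26, so the order of 33 is 26.

26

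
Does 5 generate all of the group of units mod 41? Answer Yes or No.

No

φ(41) = 41 − 1 = 40 = 2^3 · 5.
It suffices to check that the order of 5 is not a proper divisor of 40: compute 5^(40/q) for q ∈ {2, 5}.
5^20 ≡ 1 (mod 41)  [q = 2: ≡ 1 ✗]
5^8 ≡ 18 (mod 41)  [q = 5: ≢ 1 ✓]
Since 5^20 ≡ 1, the order of 5 divides 20 < 40, so 5 is not a primitive root.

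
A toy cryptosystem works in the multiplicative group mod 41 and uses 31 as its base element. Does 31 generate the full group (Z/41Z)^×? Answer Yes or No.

No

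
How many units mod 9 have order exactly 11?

φ(9) = φ(3^2) = 3·(3−1) = 6 = 2 · 3.
(Z/9Z)^× is cyclic (|G| = 6); a cyclic group of order m has exactly φ(d) elements of each order d | m, and none otherwise.
Since 11 ∤ 6, the count is 0.

0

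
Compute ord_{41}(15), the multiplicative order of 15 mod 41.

By Lagrange's theorem, ord_41(15) divides φ(41) = 41 − 1 = 40 = 2^3 · 5.
Divisors of 40: 1, 2, 4, 5, 8, 10, 20, 40.
Compute 15^d (mod 41) for the divisors d until we hit 1:
15^1 ≡ 15 (mod 41)
15^2 ≡ 20 (mod 41)
15^4 ≡ 31 (mod 41)
15^5 ≡ 14 (mod 41)
15^8 ≡ 18 (mod 41)
15^10 ≡ 32 (mod 41)
15^20 ≡ 40 (mod 41)
15^40 ≡ 1 (mod 41) ✓
Hence ord(15) = 40.

40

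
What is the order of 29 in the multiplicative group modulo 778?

ord(29) | φ(778) = φ(2)·φ(389) = 1·388 = 388 = 2^2 · 97.
Divisors of 388: 1, 2, 4, 97, 194, 388.
Check 29^d mod 778 for each divisor in increasing order:
29^1 ≡ 29 (mod 778)
29^2 ≡ 63 (mod 778)
29^4 ≡ 79 (mod 778)
29^97 ≡ 663 (mod 778)
29^194 ≡ 777 (mod 778)
29^388 ≡ 1 (mod 778) ✓
So ord_778(29) = 388.

388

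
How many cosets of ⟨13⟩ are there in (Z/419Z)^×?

38

Since 13 ∈ (Z/419Z)^×, its order divides φ(419) = 419 − 1 = 418 = 2 · 11 · 19.
Divisors of 418: 1, 2, 11, 19, 22, 38, 209, 418.
Check 13^d mod 419 for each divisor in increasing order:
13^1 ≡ 13 (mod 419)
13^2 ≡ 169 (mod 419)
13^11 ≡ 1 (mod 419) ✓
The order of 13 is 11, so the subgroup it generates has 11 elements.
The index is φ(419) / ord(13) = 418 / 11 = 38.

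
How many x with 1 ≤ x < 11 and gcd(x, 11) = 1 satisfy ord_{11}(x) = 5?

4

φ(11) = 11 − 1 = 10 = 2 · 5.
(Z/11Z)^× is cyclic (|G| = 10); a cyclic group of order m has exactly φ(d) elements of each order d | m, and none otherwise.
5 | 10, and φ(5) = 5 − 1 = 4.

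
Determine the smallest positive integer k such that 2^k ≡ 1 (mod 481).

By Lagrange's theorem, ord_481(2) divides φ(481) = φ(13·37) = (13−1)·(37−1) = 12·36 = 432 = 2^4 · 3^3.
Divisors of 432: 1, 2, 3, 4, 6, 8, 9, 12, 16, 18, 24, 27, 36, 48, 54, 72, 108, 144, 216, 432.
Evaluate successive powers at the divisors of 432:
2^1 ≡ 2 (mod 481)
2^2 ≡ 4 (mod 481)
2^3 ≡ 8 (mod 481)
2^4 ≡ 16 (mod 481)
2^6 ≡ 64 (mod 481)
2^8 ≡ 256 (mod 481)
2^9 ≡ 31 (mod 481)
2^12 ≡ 248 (mod 481)
2^16 ≡ 120 (mod 481)
2^18 ≡ 480 (mod 481)
2^24 ≡ 417 (mod 481)
2^27 ≡ 450 (mod 481)
2^36 ≡ 1 (mod 481) ✓
So ord_481(2) = 36.

36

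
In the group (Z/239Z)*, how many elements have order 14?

φ(239) = 239 − 1 = 238 = 2 · 7 · 17.
In a cyclic group of order 238, there are φ(d) elements of order d for each divisor d of 238, and zero for non-divisors.
14 = 2 · 7 divides 238, and φ(14) = 6.

6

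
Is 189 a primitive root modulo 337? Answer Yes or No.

φ(337) = 337 − 1 = 336 = 2^4 · 3 · 7.
It suffices to check that the order of 189 is not a proper divisor of 336: compute 189^(336/q) for q ∈ {2, 3, 7}.
189^168 ≡ 1 (mod 337)  [q = 2: ≡ 1 ✗]
189^112 ≡ 1 (mod 337)  [q = 3: ≡ 1 ✗]
189^48 ≡ 1 (mod 337)  [q = 7: ≡ 1 ✗]
Since 189^168 ≡ 1, the order of 189 divides 168 < 336, so 189 is not a primitive root.

No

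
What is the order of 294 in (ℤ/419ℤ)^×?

By Lagrange's theorem, ord_419(294) divides φ(419) = 419 − 1 = 418 = 2 · 11 · 19.
Divisors of 418: 1, 2, 11, 19, 22, 38, 209, 418.
Compute 294^d (mod 419) for the divisors d until we hit 1:
294^1 ≡ 294 (mod 419)
294^2 ≡ 122 (mod 419)
294^11 ≡ 312 (mod 419)
294^19 ≡ 85 (mod 419)
294^22 ≡ 136 (mod 419)
294^38 ≡ 102 (mod 419)
294^209 ≡ 418 (mod 419)
294^418 ≡ 1 (mod 419) ✓
Therefore the multiplicative order of 294 modulo 419 is 418.

418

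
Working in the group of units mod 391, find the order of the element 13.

44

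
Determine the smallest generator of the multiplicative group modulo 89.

3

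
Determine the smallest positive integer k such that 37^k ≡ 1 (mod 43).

6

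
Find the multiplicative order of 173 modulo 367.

Since 173 ∈ (Z/367Z)^×, its order divides φ(367) = 367 − 1 = 366 = 2 · 3 · 61.
Divisors of 366: 1, 2, 3, 6, 61, 122, 183, 366.
Evaluate successive powers at the divisors of 366:
173^1 ≡ 173 (mod 367)
173^2 ≡ 202 (mod 367)
173^3 ≡ 81 (mod 367)
173^6 ≡ 322 (mod 367)
173^61 ≡ 283 (mod 367)
173^122 ≡ 83 (mod 367)
173^183 ≡ 1 (mod 367) ✓
Hence ord(173) = 183.

183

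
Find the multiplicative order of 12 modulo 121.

ord(12) | φ(121) = φ(11^2) = 11·(11−1) = 110 = 2 · 5 · 11.
Divisors of 110: 1, 2, 5, 10, 11, 22, 55, 110.
Evaluate successive powers at the divisors of 110:
12^1 ≡ 12 (mod 121)
12^2 ≡ 23 (mod 121)
12^5 ≡ 56 (mod 121)
12^10 ≡ 111 (mod 121)
12^11 ≡ 1 (mod 121) ✓
So ord_121(12) = 11.

11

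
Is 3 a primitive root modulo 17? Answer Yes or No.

Yes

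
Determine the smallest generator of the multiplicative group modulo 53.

2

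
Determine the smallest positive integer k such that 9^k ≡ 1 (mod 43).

21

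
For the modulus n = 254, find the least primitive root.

φ(254) = φ(2)·φ(127) = 1·126 = 126 = 2 · 3^2 · 7.
Test candidates g = 2, 3, … against the prime factors q ∈ {2, 3, 7} of φ(254): g is a generator iff g^(126/q) ≢ 1 for every such q.
g = 2: gcd(2, 254) = 2 > 1, not a unit — skip.
g = 3: 3^63 ≡ 253; 3^42 ≡ 107; 3^18 ≡ 131 — none is 1, so 3 is a primitive root.
Hence the least primitive root of 254 is 3.

3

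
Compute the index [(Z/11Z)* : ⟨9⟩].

2

Since 9 ∈ (Z/11Z)^×, its order divides φ(11) = 11 − 1 = 10 = 2 · 5.
Divisors of 10: 1, 2, 5, 10.
Test each divisor d:
9^1 ≡ 9 (mod 11)
9^2 ≡ 4 (mod 11)
9^5 ≡ 1 (mod 11) ✓
The order of 9 is 5, so the subgroup it generates has 5 elements.
The index is φ(11) / ord(9) = 10 / 5 = 2.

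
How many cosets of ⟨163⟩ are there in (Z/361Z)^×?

The order of 163 must divide φ(361) = φ(19^2) = 19·(19−1) = 342 = 2 · 3^2 · 19.
Divisors of 342: 1, 2, 3, 6, 9, 18, 19, 38, 57, 114, 171, 342.
Test each divisor d:
163^1 ≡ 163 (mod 361)
163^2 ≡ 216 (mod 361)
163^3 ≡ 191 (mod 361)
163^6 ≡ 20 (mod 361)
163^9 ≡ 210 (mod 361)
163^18 ≡ 58 (mod 361)
163^19 ≡ 68 (mod 361)
163^38 ≡ 292 (mod 361)
163^57 ≡ 1 (mod 361) ✓
So ord_361(163) = 57, hence |⟨163⟩| = 57.
Index = |(Z/361Z)^×| / |⟨163⟩| = 342 / 57 = 6.

6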